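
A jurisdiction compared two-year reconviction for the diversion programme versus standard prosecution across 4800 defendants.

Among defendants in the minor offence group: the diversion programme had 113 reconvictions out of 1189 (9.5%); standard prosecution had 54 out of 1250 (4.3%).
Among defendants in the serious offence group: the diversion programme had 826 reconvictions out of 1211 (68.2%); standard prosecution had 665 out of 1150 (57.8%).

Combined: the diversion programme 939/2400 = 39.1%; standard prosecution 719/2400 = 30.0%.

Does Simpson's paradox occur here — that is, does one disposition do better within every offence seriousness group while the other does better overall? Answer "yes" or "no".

no

Within each offence seriousness level (minor offence 9.5% vs 4.3%; serious offence 68.2% vs 57.8%), standard prosecution has the lower rate every time. Pooled: 39.1% vs 30.0% — standard prosecution has the lower rate overall. They agree.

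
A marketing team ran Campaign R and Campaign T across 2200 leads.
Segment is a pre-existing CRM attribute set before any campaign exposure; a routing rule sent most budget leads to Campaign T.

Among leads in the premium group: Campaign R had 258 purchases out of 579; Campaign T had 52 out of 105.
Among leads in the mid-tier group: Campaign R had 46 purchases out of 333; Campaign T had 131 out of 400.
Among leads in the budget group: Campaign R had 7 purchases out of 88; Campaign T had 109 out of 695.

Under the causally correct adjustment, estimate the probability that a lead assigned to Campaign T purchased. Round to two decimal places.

The stratified and pooled comparisons disagree (Campaign T wins within each customer segment; Campaign R wins overall), so the answer turns on the causal role of customer segment.
Nothing the campaign does changes customer segment; the imbalance is an allocation artefact. With customer segment also predicting the outcome, the pooled figure is confounded, and the within-stratum comparison is the causal one.
Standardising Campaign T to the population customer segment mix: 0.311·52/105 + 0.333·131/400 + 0.356·109/695 = 0.319.

0.32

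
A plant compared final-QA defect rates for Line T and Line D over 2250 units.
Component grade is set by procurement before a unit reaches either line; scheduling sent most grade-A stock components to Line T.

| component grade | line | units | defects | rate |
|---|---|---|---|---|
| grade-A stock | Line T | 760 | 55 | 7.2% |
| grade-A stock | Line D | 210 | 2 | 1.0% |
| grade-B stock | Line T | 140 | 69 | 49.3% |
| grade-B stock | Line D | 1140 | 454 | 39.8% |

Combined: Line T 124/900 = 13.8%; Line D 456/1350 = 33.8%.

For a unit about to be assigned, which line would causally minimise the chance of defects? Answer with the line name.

Line D

Component grade satisfies the back-door criterion: it is not a descendant of the line, and it blocks the spurious path from line to outcome. Adjusting for it (i.e., using the within-component grade rates) gives the causal effect.
Within each level — grade-A stock: 7.2% vs 1.0%; grade-B stock: 49.3% vs 39.8% — Line D is lower every time.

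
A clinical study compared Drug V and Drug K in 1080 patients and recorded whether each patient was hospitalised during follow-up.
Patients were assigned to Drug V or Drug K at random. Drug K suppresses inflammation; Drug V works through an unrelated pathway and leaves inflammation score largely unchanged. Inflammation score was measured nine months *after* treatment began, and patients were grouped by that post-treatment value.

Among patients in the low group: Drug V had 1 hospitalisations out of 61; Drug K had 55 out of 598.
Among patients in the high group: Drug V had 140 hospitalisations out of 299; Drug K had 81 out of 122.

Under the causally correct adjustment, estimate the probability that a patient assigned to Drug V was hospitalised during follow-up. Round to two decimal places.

Inflammation score is downstream of the drug. One should not condition on a consequence of treatment, so the overall rates are the right comparison.
So P(outcome | do(Drug V)) is just the pooled rate for Drug V: 141/360 = 0.392.

0.39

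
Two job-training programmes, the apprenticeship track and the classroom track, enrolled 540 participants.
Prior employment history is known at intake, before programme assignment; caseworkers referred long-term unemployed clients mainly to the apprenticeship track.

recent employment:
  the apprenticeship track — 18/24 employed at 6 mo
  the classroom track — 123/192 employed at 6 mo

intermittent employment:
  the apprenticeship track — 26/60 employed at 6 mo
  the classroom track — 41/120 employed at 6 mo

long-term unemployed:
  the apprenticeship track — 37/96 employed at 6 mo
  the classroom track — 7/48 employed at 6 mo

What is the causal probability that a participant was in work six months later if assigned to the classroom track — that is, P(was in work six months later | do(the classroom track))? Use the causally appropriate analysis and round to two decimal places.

The prior employment history-specific comparison favours the apprenticeship track throughout, but the pooled figures favour the classroom track. The question is whether to condition on prior employment history.
Since prior employment history is a pre-existing factor (not a product of the programme) and it affects the outcome on its own, it is a confounder. The stratified rates, not the pooled rate, identify the causal effect.
Standardising the classroom track to the population prior employment history mix: 0.400·123/192 + 0.333·41/120 + 0.267·7/48 = 0.409.

0.41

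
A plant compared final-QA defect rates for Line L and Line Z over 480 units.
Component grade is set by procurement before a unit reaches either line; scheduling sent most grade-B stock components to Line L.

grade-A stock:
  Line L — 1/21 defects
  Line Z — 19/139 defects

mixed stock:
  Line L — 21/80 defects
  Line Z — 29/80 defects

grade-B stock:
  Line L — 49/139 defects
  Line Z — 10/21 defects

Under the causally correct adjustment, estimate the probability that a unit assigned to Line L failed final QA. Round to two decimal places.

0.22

Within every component grade level Line L has the lower rate, yet pooled Line Z does — Simpson's reversal.
Since component grade is a pre-existing factor (not a product of the line) and it affects the outcome on its own, it is a confounder. The stratified rates, not the pooled rate, identify the causal effect.
Standardising Line L to the population component grade mix: 0.333·1/21 + 0.333·21/80 + 0.333·49/139 = 0.221.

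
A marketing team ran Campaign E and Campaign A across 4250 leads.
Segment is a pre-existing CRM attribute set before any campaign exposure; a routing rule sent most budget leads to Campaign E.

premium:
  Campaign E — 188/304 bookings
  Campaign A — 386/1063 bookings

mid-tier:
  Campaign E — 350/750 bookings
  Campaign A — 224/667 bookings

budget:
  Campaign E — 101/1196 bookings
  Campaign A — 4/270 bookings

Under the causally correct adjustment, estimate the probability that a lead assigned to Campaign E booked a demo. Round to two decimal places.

0.38

Customer segment is set before the campaign has any effect — it is not caused by the campaign — and it independently drives the outcome. That makes it a confounder, so the causal comparison is within customer segment levels.
Standardising Campaign E to the population customer segment mix: 0.322·188/304 + 0.333·350/750 + 0.345·101/1196 = 0.384.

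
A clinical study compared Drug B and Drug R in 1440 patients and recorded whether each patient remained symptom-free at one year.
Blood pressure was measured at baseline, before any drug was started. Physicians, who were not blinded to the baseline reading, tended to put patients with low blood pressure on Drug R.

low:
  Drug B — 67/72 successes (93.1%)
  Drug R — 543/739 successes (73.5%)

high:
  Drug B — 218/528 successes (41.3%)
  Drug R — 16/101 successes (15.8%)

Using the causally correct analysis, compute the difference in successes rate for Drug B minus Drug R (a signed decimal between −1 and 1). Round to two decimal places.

+0.22

The blood pressure-specific comparison favours Drug B throughout, but the pooled figures favour Drug R. The question is whether to condition on blood pressure.
Here blood pressure is a common cause — it drives both which drug a case falls under and the outcome. The crude comparison mixes populations; the stratum-specific rates are the causally relevant ones.
Adjusting over the population distribution of blood pressure: 0.563·(0.931−0.735) + 0.437·(0.413−0.158) = +0.221.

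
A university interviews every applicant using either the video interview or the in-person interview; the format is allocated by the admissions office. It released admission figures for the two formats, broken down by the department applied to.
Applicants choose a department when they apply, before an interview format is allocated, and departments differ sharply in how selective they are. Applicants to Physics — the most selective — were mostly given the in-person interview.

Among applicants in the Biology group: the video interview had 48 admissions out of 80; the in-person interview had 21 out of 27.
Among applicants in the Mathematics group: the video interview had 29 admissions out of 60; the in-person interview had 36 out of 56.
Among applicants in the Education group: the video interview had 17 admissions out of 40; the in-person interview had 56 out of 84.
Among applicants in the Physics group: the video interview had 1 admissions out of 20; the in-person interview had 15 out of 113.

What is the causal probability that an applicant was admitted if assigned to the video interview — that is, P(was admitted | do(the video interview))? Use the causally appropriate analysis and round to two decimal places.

0.37

Within every department level the in-person interview has the higher rate, yet pooled the video interview does — Simpson's reversal.
Here department is a common cause — it drives both which interview format a case falls under and the outcome. The crude comparison mixes populations; the stratum-specific rates are the causally relevant ones.
Standardising the video interview to the population department mix: 0.223·48/80 + 0.242·29/60 + 0.258·17/40 + 0.277·1/20 = 0.374.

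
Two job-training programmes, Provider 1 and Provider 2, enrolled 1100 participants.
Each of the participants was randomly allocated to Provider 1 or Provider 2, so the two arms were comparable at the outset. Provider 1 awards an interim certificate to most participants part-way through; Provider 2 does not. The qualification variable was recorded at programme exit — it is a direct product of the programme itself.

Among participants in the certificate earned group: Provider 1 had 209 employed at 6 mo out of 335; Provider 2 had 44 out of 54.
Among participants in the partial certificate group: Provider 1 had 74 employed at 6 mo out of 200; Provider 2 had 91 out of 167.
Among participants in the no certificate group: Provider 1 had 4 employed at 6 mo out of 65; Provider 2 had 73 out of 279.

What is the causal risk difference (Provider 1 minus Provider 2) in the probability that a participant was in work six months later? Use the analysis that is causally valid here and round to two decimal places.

The qualification attained during the programme-specific comparison favours Provider 2 throughout, but the pooled figures favour Provider 1. The question is whether to condition on qualification attained during the programme.
Because the programme influences qualification attained during the programme, qualification attained during the programme is a post-treatment mediator, not a confounder. Stratifying on it would bias the estimate; the causal effect is the crude pooled difference.
The causal difference is the pooled difference: 0.478 − 0.416 = +0.062.

+0.06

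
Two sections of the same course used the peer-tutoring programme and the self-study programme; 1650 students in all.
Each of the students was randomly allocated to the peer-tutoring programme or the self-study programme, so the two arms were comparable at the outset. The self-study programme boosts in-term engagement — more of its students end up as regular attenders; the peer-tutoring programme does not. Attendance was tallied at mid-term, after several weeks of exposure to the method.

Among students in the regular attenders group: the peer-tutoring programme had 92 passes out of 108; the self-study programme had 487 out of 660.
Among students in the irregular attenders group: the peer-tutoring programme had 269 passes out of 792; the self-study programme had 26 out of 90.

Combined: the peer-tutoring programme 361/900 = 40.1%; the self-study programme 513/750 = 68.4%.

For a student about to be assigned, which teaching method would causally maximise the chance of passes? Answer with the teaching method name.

The mid-term attendance-specific comparison favours the peer-tutoring programme throughout, but the pooled figures favour the self-study programme. The question is whether to condition on mid-term attendance.
Mid-term attendance is downstream of the teaching method. One should not condition on a consequence of treatment, so the overall rates are the right comparison.
Pooled: the peer-tutoring programme 40.1% vs the self-study programme 68.4%; the self-study programme is higher overall.

the self-study programme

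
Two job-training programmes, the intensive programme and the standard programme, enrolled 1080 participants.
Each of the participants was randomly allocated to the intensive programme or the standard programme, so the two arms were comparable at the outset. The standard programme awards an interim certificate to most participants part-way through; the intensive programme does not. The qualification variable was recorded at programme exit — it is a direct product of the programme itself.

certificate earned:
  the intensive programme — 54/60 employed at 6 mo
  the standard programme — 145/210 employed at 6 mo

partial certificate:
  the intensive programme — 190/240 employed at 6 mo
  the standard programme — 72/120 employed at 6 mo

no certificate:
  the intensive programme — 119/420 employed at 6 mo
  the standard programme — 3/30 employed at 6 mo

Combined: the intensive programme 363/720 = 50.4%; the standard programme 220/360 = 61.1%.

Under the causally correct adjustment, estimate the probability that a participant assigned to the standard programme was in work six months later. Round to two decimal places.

Qualification attained during the programme is recorded after the programme and is itself shifted by it — it sits on the causal path from programme to outcome. Conditioning on a mediator would strip out part of the effect we want; the pooled comparison gives the total causal effect.
So P(outcome | do(the standard programme)) is just the pooled rate for the standard programme: 220/360 = 0.611.

0.61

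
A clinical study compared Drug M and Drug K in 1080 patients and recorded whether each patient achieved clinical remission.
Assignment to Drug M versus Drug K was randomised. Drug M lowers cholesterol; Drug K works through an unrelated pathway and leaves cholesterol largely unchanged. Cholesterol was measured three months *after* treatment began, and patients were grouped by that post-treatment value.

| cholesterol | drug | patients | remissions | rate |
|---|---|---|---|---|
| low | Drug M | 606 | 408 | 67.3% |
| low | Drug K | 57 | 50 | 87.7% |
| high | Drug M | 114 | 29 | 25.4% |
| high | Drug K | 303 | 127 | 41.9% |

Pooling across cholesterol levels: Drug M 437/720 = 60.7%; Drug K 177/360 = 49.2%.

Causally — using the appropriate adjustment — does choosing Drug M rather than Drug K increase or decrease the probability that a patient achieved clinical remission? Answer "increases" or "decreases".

increases

The cholesterol-specific comparison favours Drug K throughout, but the pooled figures favour Drug M. The question is whether to condition on cholesterol.
Cholesterol is recorded after the drug and is itself shifted by it — it sits on the causal path from drug to outcome. Conditioning on a mediator would strip out part of the effect we want; the pooled comparison gives the total causal effect.
Pooled: Drug M 60.7% vs Drug K 49.2%; Drug M is higher overall.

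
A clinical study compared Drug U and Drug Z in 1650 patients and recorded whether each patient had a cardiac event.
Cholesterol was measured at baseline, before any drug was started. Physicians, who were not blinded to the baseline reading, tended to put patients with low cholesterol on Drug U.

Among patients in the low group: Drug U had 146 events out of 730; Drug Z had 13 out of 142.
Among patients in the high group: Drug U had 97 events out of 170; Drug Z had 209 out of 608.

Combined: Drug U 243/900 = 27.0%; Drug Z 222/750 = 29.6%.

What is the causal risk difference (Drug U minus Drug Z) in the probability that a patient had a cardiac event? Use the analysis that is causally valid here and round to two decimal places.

+0.16

Drug Z is lower inside every cholesterol stratum but Drug U is lower in aggregate. Whether to stratify depends on how cholesterol relates to the drug.
Cholesterol is set before the drug has any effect — it is not caused by the drug — and it independently drives the outcome. That makes it a confounder, so the causal comparison is within cholesterol levels.
Adjusting over the population distribution of cholesterol: 0.528·(0.200−0.092) + 0.472·(0.571−0.344) = +0.164.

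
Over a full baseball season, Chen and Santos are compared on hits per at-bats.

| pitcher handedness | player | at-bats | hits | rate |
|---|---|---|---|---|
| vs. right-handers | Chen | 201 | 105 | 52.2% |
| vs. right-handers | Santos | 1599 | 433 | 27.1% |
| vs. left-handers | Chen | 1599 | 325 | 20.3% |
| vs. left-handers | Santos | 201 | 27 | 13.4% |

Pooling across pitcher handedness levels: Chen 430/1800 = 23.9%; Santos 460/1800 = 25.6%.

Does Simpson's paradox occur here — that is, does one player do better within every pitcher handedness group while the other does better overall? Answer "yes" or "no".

yes

Within each pitcher handedness level (vs. right-handers 52.2% vs 27.1%; vs. left-handers 20.3% vs 13.4%), Chen has the higher rate every time. Pooled: 23.9% vs 25.6% — Santos has the higher rate overall. The two comparisons disagree.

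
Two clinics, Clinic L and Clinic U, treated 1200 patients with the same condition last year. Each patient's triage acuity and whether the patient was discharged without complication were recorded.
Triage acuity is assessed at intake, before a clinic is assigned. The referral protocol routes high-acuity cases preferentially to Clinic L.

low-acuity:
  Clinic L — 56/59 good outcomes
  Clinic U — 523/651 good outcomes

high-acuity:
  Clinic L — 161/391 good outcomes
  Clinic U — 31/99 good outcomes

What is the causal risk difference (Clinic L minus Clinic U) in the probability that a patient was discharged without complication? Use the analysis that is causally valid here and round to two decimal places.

The stratified and pooled comparisons disagree (Clinic L wins within each triage acuity; Clinic U wins overall), so the answer turns on the causal role of triage acuity.
Triage acuity is set before the clinic has any effect — it is not caused by the clinic — and it independently drives the outcome. That makes it a confounder, so the causal comparison is within triage acuity levels.
Adjusting over the population distribution of triage acuity: 0.592·(0.949−0.803) + 0.408·(0.412−0.313) = +0.127.

+0.13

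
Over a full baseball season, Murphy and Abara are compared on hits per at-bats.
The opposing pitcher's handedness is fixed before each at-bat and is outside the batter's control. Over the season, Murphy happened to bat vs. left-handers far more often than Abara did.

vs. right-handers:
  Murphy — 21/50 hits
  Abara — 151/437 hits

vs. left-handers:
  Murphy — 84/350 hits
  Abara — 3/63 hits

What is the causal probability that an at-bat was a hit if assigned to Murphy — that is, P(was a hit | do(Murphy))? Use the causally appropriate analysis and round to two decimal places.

The imbalance in pitcher handedness arose from how at-bats were allocated, not from anything the player did; and pitcher handedness independently affects the outcome. The pooled gap is confounded — condition on pitcher handedness.
Standardising Murphy to the population pitcher handedness mix: 0.541·21/50 + 0.459·84/350 = 0.337.

0.34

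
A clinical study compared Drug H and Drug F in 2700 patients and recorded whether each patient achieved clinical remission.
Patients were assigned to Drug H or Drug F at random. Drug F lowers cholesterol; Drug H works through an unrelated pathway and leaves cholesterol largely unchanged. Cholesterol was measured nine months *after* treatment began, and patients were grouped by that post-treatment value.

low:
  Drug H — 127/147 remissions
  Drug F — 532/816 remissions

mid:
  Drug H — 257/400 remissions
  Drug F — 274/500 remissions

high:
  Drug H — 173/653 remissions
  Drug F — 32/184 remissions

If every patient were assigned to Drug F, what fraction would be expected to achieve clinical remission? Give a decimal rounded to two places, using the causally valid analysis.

Drug H is higher inside every cholesterol stratum but Drug F is higher in aggregate. Whether to stratify depends on how cholesterol relates to the drug.
Cholesterol lies on the pathway drug → cholesterol → outcome, so adjusting for it blocks the indirect effect. For the total causal effect of drug, use the unadjusted pooled rates.
So P(outcome | do(Drug F)) is just the pooled rate for Drug F: 838/1500 = 0.559.

0.56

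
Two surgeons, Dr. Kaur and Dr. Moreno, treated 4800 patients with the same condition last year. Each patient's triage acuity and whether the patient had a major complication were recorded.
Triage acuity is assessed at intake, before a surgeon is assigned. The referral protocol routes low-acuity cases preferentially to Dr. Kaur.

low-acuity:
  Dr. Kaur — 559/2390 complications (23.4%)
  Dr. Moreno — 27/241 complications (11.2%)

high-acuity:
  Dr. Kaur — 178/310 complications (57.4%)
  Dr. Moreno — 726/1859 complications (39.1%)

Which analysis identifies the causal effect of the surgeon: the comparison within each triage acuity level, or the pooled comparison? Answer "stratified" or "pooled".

The imbalance in triage acuity arose from how patients were allocated, not from anything the surgeon did; and triage acuity independently affects the outcome. The pooled gap is confounded — condition on triage acuity.
Within each level — low-acuity: 23.4% vs 11.2%; high-acuity: 57.4% vs 39.1% — Dr. Moreno is lower every time.

stratified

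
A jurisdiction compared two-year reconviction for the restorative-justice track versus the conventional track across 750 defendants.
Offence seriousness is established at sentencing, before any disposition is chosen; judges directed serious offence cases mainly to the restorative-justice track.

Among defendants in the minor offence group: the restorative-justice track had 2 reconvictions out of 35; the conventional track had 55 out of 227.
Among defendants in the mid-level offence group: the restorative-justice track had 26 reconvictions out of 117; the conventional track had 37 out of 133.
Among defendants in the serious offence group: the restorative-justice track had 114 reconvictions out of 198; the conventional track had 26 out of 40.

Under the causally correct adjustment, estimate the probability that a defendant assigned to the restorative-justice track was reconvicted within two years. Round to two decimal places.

0.28

The stratified and pooled comparisons disagree (the restorative-justice track wins within each offence seriousness; the conventional track wins overall), so the answer turns on the causal role of offence seriousness.
Offence seriousness is set before the disposition has any effect — it is not caused by the disposition — and it independently drives the outcome. That makes it a confounder, so the causal comparison is within offence seriousness levels.
Standardising the restorative-justice track to the population offence seriousness mix: 0.349·2/35 + 0.333·26/117 + 0.317·114/198 = 0.277.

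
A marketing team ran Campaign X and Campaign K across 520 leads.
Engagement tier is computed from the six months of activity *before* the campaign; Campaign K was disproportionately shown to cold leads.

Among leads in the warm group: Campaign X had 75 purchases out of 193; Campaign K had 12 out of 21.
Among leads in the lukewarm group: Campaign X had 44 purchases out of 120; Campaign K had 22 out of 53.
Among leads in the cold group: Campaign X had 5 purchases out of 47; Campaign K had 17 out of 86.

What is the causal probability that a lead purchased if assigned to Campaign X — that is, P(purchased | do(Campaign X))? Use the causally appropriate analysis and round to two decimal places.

Nothing the campaign does changes engagement tier; the imbalance is an allocation artefact. With engagement tier also predicting the outcome, the pooled figure is confounded, and the within-stratum comparison is the causal one.
Standardising Campaign X to the population engagement tier mix: 0.412·75/193 + 0.333·44/120 + 0.256·5/47 = 0.309.

0.31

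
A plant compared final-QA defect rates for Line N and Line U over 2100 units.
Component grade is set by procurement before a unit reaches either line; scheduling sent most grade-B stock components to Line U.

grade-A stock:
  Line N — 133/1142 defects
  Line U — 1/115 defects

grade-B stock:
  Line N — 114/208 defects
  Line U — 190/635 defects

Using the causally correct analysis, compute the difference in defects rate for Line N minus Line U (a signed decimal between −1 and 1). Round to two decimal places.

The imbalance in component grade arose from how units were allocated, not from anything the line did; and component grade independently affects the outcome. The pooled gap is confounded — condition on component grade.
Adjusting over the population distribution of component grade: 0.599·(0.116−0.009) + 0.401·(0.548−0.299) = +0.164.

+0.16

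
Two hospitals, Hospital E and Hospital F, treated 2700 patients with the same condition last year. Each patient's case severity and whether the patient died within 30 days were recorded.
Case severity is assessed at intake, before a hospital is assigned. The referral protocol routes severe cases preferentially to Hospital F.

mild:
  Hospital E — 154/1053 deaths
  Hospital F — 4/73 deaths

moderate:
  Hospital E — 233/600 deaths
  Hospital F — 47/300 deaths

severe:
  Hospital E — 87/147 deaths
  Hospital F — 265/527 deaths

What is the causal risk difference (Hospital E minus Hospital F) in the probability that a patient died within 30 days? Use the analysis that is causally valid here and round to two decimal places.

+0.14

The case severity-specific comparison favours Hospital F throughout, but the pooled figures favour Hospital E. The question is whether to condition on case severity.
The imbalance in case severity arose from how patients were allocated, not from anything the hospital did; and case severity independently affects the outcome. The pooled gap is confounded — condition on case severity.
Adjusting over the population distribution of case severity: 0.417·(0.146−0.055) + 0.333·(0.388−0.157) + 0.250·(0.592−0.503) = +0.138.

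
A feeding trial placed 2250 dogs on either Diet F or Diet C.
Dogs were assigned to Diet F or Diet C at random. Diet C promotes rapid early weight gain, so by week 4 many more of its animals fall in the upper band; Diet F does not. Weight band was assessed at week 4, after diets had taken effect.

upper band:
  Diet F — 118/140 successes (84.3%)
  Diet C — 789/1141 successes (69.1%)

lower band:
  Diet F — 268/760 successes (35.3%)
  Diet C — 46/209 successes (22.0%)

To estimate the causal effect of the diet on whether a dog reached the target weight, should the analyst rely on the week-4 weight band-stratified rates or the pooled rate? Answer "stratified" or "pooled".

pooled

Diet F is higher inside every week-4 weight band stratum but Diet C is higher in aggregate. Whether to stratify depends on how week-4 weight band relates to the diet.
Because the diet influences week-4 weight band, week-4 weight band is a post-treatment mediator, not a confounder. Stratifying on it would bias the estimate; the causal effect is the crude pooled difference.
Pooled: Diet F 42.9% vs Diet C 61.9%; Diet C is higher overall.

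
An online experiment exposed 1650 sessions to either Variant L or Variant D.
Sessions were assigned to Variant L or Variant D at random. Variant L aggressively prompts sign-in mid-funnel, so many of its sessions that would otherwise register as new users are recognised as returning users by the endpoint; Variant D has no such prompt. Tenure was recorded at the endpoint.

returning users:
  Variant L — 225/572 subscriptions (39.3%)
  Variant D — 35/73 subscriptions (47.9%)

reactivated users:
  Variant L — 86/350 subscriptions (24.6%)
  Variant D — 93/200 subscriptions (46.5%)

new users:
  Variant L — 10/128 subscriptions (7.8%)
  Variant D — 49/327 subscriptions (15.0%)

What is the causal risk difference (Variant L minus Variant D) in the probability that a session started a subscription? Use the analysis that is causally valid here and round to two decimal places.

+0.01

User tenure is recorded after the variant and is itself shifted by it — it sits on the causal path from variant to outcome. Conditioning on a mediator would strip out part of the effect we want; the pooled comparison gives the total causal effect.
The causal difference is the pooled difference: 0.306 − 0.295 = +0.011.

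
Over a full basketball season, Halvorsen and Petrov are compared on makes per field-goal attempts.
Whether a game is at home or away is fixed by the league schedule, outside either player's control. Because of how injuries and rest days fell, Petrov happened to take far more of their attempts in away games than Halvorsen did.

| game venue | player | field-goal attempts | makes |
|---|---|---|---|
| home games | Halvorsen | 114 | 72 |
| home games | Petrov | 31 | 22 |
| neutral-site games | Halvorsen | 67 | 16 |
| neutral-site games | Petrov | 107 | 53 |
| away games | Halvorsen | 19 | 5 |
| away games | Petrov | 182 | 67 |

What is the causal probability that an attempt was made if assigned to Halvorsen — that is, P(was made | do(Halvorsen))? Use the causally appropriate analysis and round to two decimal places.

Game venue differs across players for reasons unrelated to any effect of the player itself, and it separately predicts the outcome — a classic confounder. We must compare within game venue levels.
Standardising Halvorsen to the population game venue mix: 0.279·72/114 + 0.335·16/67 + 0.387·5/19 = 0.358.

0.36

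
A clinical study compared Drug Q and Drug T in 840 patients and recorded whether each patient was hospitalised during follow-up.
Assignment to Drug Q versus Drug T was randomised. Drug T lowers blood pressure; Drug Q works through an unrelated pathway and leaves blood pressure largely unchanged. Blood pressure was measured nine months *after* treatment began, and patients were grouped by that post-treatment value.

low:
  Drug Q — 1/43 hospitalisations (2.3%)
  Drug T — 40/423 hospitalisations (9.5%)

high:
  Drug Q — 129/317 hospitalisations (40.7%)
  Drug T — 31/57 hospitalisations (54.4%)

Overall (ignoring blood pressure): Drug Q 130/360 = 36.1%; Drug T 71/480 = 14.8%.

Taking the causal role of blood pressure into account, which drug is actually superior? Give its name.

Drug Q is lower inside every blood pressure stratum but Drug T is lower in aggregate. Whether to stratify depends on how blood pressure relates to the drug.
Stratifying would compare drugs among patients the drugs themselves sorted into blood pressure groups — a form of selection on an intermediate. The unconditioned pooled rates give the total causal effect.
Pooled: Drug Q 36.1% vs Drug T 14.8%; Drug T is lower overall.

Drug T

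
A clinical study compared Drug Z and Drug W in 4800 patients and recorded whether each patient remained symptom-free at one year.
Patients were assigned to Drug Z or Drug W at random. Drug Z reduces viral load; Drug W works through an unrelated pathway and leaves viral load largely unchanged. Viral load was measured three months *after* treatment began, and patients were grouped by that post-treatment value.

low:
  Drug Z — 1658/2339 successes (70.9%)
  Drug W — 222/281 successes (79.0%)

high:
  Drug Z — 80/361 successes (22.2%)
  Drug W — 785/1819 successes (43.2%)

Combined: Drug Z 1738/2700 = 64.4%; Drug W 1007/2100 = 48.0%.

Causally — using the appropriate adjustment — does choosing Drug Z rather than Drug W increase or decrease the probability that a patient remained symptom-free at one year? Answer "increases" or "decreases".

increases

Within every viral load level Drug W has the higher rate, yet pooled Drug Z does — Simpson's reversal.
Because the drug influences viral load, viral load is a post-treatment mediator, not a confounder. Stratifying on it would bias the estimate; the causal effect is the crude pooled difference.
Pooled: Drug Z 64.4% vs Drug W 48.0%; Drug Z is higher overall.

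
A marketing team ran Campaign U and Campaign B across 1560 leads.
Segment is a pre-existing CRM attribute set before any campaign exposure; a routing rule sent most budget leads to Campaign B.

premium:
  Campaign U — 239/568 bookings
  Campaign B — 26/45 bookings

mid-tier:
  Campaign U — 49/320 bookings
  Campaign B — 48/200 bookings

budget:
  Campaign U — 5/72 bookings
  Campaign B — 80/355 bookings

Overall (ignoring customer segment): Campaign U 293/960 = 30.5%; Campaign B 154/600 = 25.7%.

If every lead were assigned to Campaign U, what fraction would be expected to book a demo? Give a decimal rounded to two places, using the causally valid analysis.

0.24

Since customer segment is a pre-existing factor (not a product of the campaign) and it affects the outcome on its own, it is a confounder. The stratified rates, not the pooled rate, identify the causal effect.
Standardising Campaign U to the population customer segment mix: 0.393·239/568 + 0.333·49/320 + 0.274·5/72 = 0.235.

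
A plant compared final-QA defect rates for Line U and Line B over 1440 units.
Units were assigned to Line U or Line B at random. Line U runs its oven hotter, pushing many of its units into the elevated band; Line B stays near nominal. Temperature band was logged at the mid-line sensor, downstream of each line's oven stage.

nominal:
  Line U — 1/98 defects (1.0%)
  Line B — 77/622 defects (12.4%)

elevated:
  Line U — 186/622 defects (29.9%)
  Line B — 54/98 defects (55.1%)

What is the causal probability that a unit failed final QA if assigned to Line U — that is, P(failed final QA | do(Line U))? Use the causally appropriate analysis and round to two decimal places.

0.26

Because the line influences in-process temperature band, in-process temperature band is a post-treatment mediator, not a confounder. Stratifying on it would bias the estimate; the causal effect is the crude pooled difference.
So P(outcome | do(Line U)) is just the pooled rate for Line U: 187/720 = 0.260.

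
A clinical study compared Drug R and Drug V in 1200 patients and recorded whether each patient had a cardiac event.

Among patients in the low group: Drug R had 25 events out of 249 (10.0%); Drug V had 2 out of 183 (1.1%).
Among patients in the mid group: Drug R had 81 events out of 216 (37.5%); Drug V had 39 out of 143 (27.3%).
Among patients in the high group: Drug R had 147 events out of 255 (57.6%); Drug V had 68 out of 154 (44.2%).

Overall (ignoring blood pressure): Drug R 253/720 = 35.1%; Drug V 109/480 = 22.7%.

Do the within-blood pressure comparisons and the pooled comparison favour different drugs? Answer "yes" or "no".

no

Within each blood pressure level (low 10.0% vs 1.1%; mid 37.5% vs 27.3%; high 57.6% vs 44.2%), Drug V has the lower rate every time. Pooled: 35.1% vs 22.7% — Drug V has the lower rate overall. They agree.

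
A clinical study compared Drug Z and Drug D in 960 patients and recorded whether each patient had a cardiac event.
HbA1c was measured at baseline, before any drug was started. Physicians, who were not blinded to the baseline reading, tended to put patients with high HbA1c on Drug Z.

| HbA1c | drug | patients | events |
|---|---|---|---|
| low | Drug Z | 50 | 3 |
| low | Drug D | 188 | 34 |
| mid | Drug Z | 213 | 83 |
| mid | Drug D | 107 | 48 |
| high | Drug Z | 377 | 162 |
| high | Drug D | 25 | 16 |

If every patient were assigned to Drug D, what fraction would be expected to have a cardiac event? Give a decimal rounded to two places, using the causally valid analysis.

Within every HbA1c level Drug Z has the lower rate, yet pooled Drug D does — Simpson's reversal.
Here HbA1c is a common cause — it drives both which drug a case falls under and the outcome. The crude comparison mixes populations; the stratum-specific rates are the causally relevant ones.
Standardising Drug D to the population HbA1c mix: 0.248·34/188 + 0.333·48/107 + 0.419·16/25 = 0.462.

0.46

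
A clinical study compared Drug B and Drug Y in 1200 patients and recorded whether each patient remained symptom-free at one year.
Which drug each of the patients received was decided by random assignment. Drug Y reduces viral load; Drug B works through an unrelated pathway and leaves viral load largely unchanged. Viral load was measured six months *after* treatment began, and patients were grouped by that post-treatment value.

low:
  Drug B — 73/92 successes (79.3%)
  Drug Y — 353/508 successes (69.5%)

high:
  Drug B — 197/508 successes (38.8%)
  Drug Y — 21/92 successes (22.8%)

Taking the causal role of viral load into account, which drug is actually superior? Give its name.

Drug Y

Drug B is higher inside every viral load stratum but Drug Y is higher in aggregate. Whether to stratify depends on how viral load relates to the drug.
Because the drug influences viral load, viral load is a post-treatment mediator, not a confounder. Stratifying on it would bias the estimate; the causal effect is the crude pooled difference.
Pooled: Drug B 45.0% vs Drug Y 62.3%; Drug Y is higher overall.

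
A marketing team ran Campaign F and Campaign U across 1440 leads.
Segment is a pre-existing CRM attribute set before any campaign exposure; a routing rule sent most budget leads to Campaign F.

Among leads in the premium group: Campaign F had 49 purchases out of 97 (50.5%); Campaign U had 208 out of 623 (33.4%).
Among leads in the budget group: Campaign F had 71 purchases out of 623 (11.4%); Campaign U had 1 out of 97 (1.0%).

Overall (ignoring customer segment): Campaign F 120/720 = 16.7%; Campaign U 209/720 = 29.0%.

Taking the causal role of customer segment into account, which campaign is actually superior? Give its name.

The stratified and pooled comparisons disagree (Campaign F wins within each customer segment; Campaign U wins overall), so the answer turns on the causal role of customer segment.
Customer segment satisfies the back-door criterion: it is not a descendant of the campaign, and it blocks the spurious path from campaign to outcome. Adjusting for it (i.e., using the within-customer segment rates) gives the causal effect.
Within each level — premium: 50.5% vs 33.4%; budget: 11.4% vs 1.0% — Campaign F is higher every time.

Campaign F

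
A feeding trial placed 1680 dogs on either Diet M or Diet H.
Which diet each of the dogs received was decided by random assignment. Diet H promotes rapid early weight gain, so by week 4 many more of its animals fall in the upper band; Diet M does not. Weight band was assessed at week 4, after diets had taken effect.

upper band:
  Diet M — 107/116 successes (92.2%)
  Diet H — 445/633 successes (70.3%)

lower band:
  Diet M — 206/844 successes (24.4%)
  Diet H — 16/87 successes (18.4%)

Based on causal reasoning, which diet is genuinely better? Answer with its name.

Stratifying would compare diets among dogs the diets themselves sorted into week-4 weight band groups — a form of selection on an intermediate. The unconditioned pooled rates give the total causal effect.
Pooled: Diet M 32.6% vs Diet H 64.0%; Diet H is higher overall.

Diet H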